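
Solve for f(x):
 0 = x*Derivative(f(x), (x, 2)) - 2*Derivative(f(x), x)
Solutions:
 f(x) = C1 + C2*x^3


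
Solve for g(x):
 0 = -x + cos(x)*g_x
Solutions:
 g(x) = C1 + Integral(x/cos(x), x)


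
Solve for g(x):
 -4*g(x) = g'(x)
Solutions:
 g(x) = C1*exp(-4*x)


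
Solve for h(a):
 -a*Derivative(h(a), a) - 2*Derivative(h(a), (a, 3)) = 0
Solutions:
 h(a) = C1 + Integral(C2*airyai(-2^(2/3)*a/2) + C3*airybi(-2^(2/3)*a/2), a)


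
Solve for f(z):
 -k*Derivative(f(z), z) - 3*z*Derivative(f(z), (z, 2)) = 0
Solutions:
 f(z) = C1 + z^(1 - re(k)/3)*(C2*sin(log(z)*Abs(im(k))/3) + C3*cos(log(z)*im(k)/3))


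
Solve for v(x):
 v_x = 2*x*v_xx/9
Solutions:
 v(x) = C1 + C2*x^(11/2)


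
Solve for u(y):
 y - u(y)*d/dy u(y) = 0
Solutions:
 u(y) = -sqrt(C1 + y^2)
 u(y) = sqrt(C1 + y^2)


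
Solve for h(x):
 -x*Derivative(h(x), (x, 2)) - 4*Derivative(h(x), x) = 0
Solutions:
 h(x) = C1 + C2/x^3


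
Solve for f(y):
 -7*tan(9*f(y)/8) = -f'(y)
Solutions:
 f(y) = -8*asin(C1*exp(63*y/8))/9 + 8*pi/9
 f(y) = 8*asin(C1*exp(63*y/8))/9


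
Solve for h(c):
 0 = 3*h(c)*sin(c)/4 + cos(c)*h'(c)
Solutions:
 h(c) = C1*cos(c)^(3/4)


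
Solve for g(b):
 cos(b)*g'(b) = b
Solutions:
 g(b) = C1 + Integral(b/cos(b), b)


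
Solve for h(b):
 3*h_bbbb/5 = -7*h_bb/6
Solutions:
 h(b) = C1 + C2*b + C3*sin(sqrt(70)*b/6) + C4*cos(sqrt(70)*b/6)


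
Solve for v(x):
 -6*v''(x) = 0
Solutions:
 v(x) = C1 + C2*x


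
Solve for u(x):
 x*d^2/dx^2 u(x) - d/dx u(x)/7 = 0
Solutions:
 u(x) = C1 + C2*x^(8/7)


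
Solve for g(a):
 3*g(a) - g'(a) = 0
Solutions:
 g(a) = C1*exp(3*a)


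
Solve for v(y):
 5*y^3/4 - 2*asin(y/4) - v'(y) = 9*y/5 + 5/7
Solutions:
 v(y) = C1 + 5*y^4/16 - 9*y^2/10 - 2*y*asin(y/4) - 5*y/7 - 2*sqrt(16 - y^2)


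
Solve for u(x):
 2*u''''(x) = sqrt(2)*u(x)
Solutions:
 u(x) = C1*exp(-2^(7/8)*x/2) + C2*exp(2^(7/8)*x/2) + C3*sin(2^(7/8)*x/2) + C4*cos(2^(7/8)*x/2)


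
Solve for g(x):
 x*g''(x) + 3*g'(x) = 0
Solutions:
 g(x) = C1 + C2/x^2


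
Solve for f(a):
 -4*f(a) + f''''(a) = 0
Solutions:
 f(a) = C1*exp(-sqrt(2)*a) + C2*exp(sqrt(2)*a) + C3*sin(sqrt(2)*a) + C4*cos(sqrt(2)*a)


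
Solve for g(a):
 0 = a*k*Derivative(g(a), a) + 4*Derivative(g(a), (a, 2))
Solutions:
 g(a) = Piecewise((-sqrt(2)*sqrt(pi)*C1*erf(sqrt(2)*a*sqrt(k)/4)/sqrt(k) - C2, (k > 0) | (k < 0)), (-C1*a - C2, True))


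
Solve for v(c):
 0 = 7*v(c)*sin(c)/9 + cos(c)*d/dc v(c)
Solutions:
 v(c) = C1*cos(c)^(7/9)


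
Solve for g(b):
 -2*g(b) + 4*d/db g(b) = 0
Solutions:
 g(b) = C1*exp(b/2)


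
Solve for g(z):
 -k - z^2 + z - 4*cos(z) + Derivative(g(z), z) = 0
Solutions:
 g(z) = C1 + k*z + z^3/3 - z^2/2 + 4*sin(z)


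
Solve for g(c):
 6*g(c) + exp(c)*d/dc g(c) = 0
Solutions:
 g(c) = C1*exp(6*exp(-c))


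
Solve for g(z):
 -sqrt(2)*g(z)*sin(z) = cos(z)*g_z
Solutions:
 g(z) = C1*cos(z)^(sqrt(2))


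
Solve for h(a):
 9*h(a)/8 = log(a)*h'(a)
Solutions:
 h(a) = C1*exp(9*li(a)/8)


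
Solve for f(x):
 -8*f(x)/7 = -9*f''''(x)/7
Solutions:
 f(x) = C1*exp(-2^(3/4)*sqrt(3)*x/3) + C2*exp(2^(3/4)*sqrt(3)*x/3) + C3*sin(2^(3/4)*sqrt(3)*x/3) + C4*cos(2^(3/4)*sqrt(3)*x/3)


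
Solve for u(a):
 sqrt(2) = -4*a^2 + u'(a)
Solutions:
 u(a) = C1 + 4*a^3/3 + sqrt(2)*a


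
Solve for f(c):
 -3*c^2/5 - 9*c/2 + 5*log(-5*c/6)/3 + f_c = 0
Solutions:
 f(c) = C1 + c^3/5 + 9*c^2/4 - 5*c*log(-c)/3 + 5*c*(-log(5) + 1 + log(6))/3


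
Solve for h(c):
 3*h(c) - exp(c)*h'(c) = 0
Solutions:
 h(c) = C1*exp(-3*exp(-c))


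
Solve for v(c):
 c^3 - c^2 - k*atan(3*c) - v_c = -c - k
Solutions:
 v(c) = C1 + c^4/4 - c^3/3 + c^2/2 + c*k - k*(c*atan(3*c) - log(9*c^2 + 1)/6)


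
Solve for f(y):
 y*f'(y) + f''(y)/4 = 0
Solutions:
 f(y) = C1 + C2*erf(sqrt(2)*y)


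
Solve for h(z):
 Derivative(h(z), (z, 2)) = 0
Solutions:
 h(z) = C1 + C2*z


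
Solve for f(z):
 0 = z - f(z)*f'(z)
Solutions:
 f(z) = -sqrt(C1 + z^2)
 f(z) = sqrt(C1 + z^2)


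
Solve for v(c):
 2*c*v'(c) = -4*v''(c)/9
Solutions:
 v(c) = C1 + C2*erf(3*c/2)


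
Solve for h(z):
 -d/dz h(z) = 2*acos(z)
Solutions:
 h(z) = C1 - 2*z*acos(z) + 2*sqrt(1 - z^2)


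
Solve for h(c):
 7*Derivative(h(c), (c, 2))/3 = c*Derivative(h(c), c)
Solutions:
 h(c) = C1 + C2*erfi(sqrt(42)*c/14)


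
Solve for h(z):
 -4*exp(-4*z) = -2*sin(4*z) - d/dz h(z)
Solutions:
 h(z) = C1 + cos(4*z)/2 - exp(-4*z)


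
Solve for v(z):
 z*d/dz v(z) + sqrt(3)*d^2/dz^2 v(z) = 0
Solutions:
 v(z) = C1 + C2*erf(sqrt(2)*3^(3/4)*z/6)


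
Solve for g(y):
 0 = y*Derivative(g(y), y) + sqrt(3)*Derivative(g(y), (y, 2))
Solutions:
 g(y) = C1 + C2*erf(sqrt(2)*3^(3/4)*y/6)


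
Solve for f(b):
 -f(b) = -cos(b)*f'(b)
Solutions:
 f(b) = C1*sqrt(sin(b) + 1)/sqrt(sin(b) - 1)


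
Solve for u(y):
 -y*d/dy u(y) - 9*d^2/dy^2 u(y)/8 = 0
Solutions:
 u(y) = C1 + C2*erf(2*y/3)


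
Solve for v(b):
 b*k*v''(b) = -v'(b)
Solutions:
 v(b) = C1 + b^(((re(k) - 1)*re(k) + im(k)^2)/(re(k)^2 + im(k)^2))*(C2*sin(log(b)*Abs(im(k))/(re(k)^2 + im(k)^2)) + C3*cos(log(b)*im(k)/(re(k)^2 + im(k)^2)))


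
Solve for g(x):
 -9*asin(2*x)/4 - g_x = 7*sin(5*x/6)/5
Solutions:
 g(x) = C1 - 9*x*asin(2*x)/4 - 9*sqrt(1 - 4*x^2)/8 + 42*cos(5*x/6)/25


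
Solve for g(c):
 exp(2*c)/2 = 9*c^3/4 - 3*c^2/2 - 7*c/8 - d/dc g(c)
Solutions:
 g(c) = C1 + 9*c^4/16 - c^3/2 - 7*c^2/16 - exp(2*c)/4


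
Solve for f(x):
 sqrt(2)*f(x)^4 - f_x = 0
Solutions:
 f(x) = (-1/(C1 + 3*sqrt(2)*x))^(1/3)
 f(x) = (-1/(C1 + sqrt(2)*x))^(1/3)*(-3^(2/3) - 3*3^(1/6)*I)/6
 f(x) = (-1/(C1 + sqrt(2)*x))^(1/3)*(-3^(2/3) + 3*3^(1/6)*I)/6


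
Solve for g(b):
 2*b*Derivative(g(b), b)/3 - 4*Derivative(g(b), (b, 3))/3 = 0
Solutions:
 g(b) = C1 + Integral(C2*airyai(2^(2/3)*b/2) + C3*airybi(2^(2/3)*b/2), b)


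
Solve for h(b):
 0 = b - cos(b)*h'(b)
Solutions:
 h(b) = C1 + Integral(b/cos(b), b)


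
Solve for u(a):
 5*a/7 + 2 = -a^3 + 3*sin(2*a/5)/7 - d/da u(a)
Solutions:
 u(a) = C1 - a^4/4 - 5*a^2/14 - 2*a - 15*cos(2*a/5)/14


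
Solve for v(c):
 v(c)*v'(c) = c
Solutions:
 v(c) = -sqrt(C1 + c^2)
 v(c) = sqrt(C1 + c^2)


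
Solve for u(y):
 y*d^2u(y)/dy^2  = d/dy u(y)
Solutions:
 u(y) = C1 + C2*y^2


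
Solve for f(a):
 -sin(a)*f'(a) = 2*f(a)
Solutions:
 f(a) = C1*(cos(a) + 1)/(cos(a) - 1)


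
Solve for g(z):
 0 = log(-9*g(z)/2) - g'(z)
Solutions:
 -Integral(1/(log(-_y) - log(2) + 2*log(3)), (_y, g(z))) = C1 - z


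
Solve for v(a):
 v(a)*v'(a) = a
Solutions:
 v(a) = -sqrt(C1 + a^2)
 v(a) = sqrt(C1 + a^2)


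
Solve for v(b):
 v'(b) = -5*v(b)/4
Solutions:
 v(b) = C1*exp(-5*b/4)


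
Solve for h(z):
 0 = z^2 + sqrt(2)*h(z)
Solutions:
 h(z) = -sqrt(2)*z^2/2


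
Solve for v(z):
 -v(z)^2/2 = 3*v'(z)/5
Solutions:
 v(z) = 6/(C1 + 5*z)


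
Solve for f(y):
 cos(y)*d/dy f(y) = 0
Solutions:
 f(y) = C1


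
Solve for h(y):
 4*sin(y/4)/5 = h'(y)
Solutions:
 h(y) = C1 - 16*cos(y/4)/5


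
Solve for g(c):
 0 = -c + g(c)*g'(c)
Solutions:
 g(c) = -sqrt(C1 + c^2)
 g(c) = sqrt(C1 + c^2)


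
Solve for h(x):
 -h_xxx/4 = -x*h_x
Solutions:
 h(x) = C1 + Integral(C2*airyai(2^(2/3)*x) + C3*airybi(2^(2/3)*x), x)


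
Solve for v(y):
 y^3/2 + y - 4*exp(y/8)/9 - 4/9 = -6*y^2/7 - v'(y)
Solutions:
 v(y) = C1 - y^4/8 - 2*y^3/7 - y^2/2 + 4*y/9 + 32*exp(y/8)/9


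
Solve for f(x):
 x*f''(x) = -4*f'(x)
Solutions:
 f(x) = C1 + C2/x^3


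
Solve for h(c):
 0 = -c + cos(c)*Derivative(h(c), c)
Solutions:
 h(c) = C1 + Integral(c/cos(c), c)


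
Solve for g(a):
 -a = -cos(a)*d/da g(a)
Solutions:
 g(a) = C1 + Integral(a/cos(a), a)


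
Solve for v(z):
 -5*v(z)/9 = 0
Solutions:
 v(z) = 0


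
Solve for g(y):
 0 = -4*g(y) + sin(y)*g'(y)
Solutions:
 g(y) = C1*(cos(y)^2 - 2*cos(y) + 1)/(cos(y)^2 + 2*cos(y) + 1)


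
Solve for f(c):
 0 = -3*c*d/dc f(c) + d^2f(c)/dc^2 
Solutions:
 f(c) = C1 + C2*erfi(sqrt(6)*c/2)


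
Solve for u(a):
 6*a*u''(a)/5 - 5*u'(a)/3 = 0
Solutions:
 u(a) = C1 + C2*a^(43/18)


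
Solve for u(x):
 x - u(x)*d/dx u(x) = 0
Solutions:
 u(x) = -sqrt(C1 + x^2)
 u(x) = sqrt(C1 + x^2)


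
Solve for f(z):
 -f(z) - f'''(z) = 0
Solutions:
 f(z) = C3*exp(-z) + (C1*sin(sqrt(3)*z/2) + C2*cos(sqrt(3)*z/2))*exp(z/2)


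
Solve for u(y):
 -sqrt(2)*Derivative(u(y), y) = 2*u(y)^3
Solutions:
 u(y) = -sqrt(2)*sqrt(-1/(C1 - sqrt(2)*y))/2
 u(y) = sqrt(2)*sqrt(-1/(C1 - sqrt(2)*y))/2


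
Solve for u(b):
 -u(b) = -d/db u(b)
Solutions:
 u(b) = C1*exp(b)


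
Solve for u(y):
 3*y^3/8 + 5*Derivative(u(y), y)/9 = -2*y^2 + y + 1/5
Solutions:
 u(y) = C1 - 27*y^4/160 - 6*y^3/5 + 9*y^2/10 + 9*y/25


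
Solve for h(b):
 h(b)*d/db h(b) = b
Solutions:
 h(b) = -sqrt(C1 + b^2)
 h(b) = sqrt(C1 + b^2)


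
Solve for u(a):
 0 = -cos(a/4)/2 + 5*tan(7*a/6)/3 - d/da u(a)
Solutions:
 u(a) = C1 - 10*log(cos(7*a/6))/7 - 2*sin(a/4)


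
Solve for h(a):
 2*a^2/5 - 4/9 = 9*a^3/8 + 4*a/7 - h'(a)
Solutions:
 h(a) = C1 + 9*a^4/32 - 2*a^3/15 + 2*a^2/7 + 4*a/9


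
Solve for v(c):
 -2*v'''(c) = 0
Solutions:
 v(c) = C1 + C2*c + C3*c^2


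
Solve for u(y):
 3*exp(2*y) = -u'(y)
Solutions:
 u(y) = C1 - 3*exp(2*y)/2


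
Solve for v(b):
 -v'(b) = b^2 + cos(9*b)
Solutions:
 v(b) = C1 - b^3/3 - sin(9*b)/9


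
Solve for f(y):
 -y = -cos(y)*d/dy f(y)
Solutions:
 f(y) = C1 + Integral(y/cos(y), y)


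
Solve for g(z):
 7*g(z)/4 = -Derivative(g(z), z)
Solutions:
 g(z) = C1*exp(-7*z/4)


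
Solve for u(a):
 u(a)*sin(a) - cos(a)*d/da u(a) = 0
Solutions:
 u(a) = C1/cos(a)


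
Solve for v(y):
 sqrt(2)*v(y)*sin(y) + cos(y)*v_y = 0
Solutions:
 v(y) = C1*cos(y)^(sqrt(2))


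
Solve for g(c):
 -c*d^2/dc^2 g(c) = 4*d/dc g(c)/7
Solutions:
 g(c) = C1 + C2*c^(3/7)


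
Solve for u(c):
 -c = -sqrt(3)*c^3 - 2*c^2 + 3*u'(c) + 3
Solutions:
 u(c) = C1 + sqrt(3)*c^4/12 + 2*c^3/9 - c^2/6 - c


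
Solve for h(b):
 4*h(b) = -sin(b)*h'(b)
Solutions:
 h(b) = C1*(cos(b)^2 + 2*cos(b) + 1)/(cos(b)^2 - 2*cos(b) + 1)


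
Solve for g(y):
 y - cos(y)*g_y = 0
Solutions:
 g(y) = C1 + Integral(y/cos(y), y)


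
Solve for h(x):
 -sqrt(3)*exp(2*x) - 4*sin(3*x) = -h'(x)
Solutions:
 h(x) = C1 + sqrt(3)*exp(2*x)/2 - 4*cos(3*x)/3


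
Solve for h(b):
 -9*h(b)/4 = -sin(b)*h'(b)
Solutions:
 h(b) = C1*(cos(b) - 1)^(9/8)/(cos(b) + 1)^(9/8)


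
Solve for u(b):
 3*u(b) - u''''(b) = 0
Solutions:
 u(b) = C1*exp(-3^(1/4)*b) + C2*exp(3^(1/4)*b) + C3*sin(3^(1/4)*b) + C4*cos(3^(1/4)*b)


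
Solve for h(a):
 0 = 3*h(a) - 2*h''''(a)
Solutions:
 h(a) = C1*exp(-2^(3/4)*3^(1/4)*a/2) + C2*exp(2^(3/4)*3^(1/4)*a/2) + C3*sin(2^(3/4)*3^(1/4)*a/2) + C4*cos(2^(3/4)*3^(1/4)*a/2)


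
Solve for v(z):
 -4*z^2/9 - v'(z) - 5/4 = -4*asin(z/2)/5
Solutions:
 v(z) = C1 - 4*z^3/27 + 4*z*asin(z/2)/5 - 5*z/4 + 4*sqrt(4 - z^2)/5


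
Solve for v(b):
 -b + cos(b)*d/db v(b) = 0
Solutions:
 v(b) = C1 + Integral(b/cos(b), b)


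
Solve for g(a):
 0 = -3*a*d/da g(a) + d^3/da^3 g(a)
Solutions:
 g(a) = C1 + Integral(C2*airyai(3^(1/3)*a) + C3*airybi(3^(1/3)*a), a)


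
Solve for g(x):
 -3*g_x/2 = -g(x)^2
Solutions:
 g(x) = -3/(C1 + 2*x)


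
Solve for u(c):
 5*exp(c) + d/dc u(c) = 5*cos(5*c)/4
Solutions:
 u(c) = C1 - 5*exp(c) + sin(5*c)/4


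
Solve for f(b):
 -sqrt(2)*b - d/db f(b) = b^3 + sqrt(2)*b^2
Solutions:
 f(b) = C1 - b^4/4 - sqrt(2)*b^3/3 - sqrt(2)*b^2/2


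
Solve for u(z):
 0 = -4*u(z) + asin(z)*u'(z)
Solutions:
 u(z) = C1*exp(4*Integral(1/asin(z), z))


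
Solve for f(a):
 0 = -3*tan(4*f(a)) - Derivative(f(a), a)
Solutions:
 f(a) = -asin(C1*exp(-12*a))/4 + pi/4
 f(a) = asin(C1*exp(-12*a))/4


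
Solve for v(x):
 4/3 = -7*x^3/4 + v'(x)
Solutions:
 v(x) = C1 + 7*x^4/16 + 4*x/3


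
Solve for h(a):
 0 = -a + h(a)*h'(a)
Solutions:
 h(a) = -sqrt(C1 + a^2)
 h(a) = sqrt(C1 + a^2)


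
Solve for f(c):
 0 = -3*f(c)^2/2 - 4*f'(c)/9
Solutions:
 f(c) = 8/(C1 + 27*c)


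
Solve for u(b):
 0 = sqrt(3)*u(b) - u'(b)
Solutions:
 u(b) = C1*exp(sqrt(3)*b)


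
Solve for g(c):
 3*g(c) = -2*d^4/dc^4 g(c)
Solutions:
 g(c) = (C1*sin(6^(1/4)*c/2) + C2*cos(6^(1/4)*c/2))*exp(-6^(1/4)*c/2) + (C3*sin(6^(1/4)*c/2) + C4*cos(6^(1/4)*c/2))*exp(6^(1/4)*c/2)


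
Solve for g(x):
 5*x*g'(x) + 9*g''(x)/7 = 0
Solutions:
 g(x) = C1 + C2*erf(sqrt(70)*x/6)


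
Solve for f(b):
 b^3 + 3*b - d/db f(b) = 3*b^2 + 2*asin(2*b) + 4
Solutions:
 f(b) = C1 + b^4/4 - b^3 + 3*b^2/2 - 2*b*asin(2*b) - 4*b - sqrt(1 - 4*b^2)


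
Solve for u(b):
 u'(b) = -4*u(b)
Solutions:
 u(b) = C1*exp(-4*b)


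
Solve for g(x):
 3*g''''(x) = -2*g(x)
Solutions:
 g(x) = (C1*sin(6^(3/4)*x/6) + C2*cos(6^(3/4)*x/6))*exp(-6^(3/4)*x/6) + (C3*sin(6^(3/4)*x/6) + C4*cos(6^(3/4)*x/6))*exp(6^(3/4)*x/6)


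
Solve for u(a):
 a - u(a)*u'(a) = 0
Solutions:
 u(a) = -sqrt(C1 + a^2)
 u(a) = sqrt(C1 + a^2)


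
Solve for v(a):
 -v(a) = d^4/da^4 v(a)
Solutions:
 v(a) = (C1*sin(sqrt(2)*a/2) + C2*cos(sqrt(2)*a/2))*exp(-sqrt(2)*a/2) + (C3*sin(sqrt(2)*a/2) + C4*cos(sqrt(2)*a/2))*exp(sqrt(2)*a/2)


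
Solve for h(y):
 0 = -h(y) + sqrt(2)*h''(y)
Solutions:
 h(y) = C1*exp(-2^(3/4)*y/2) + C2*exp(2^(3/4)*y/2)


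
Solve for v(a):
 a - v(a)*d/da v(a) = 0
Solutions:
 v(a) = -sqrt(C1 + a^2)
 v(a) = sqrt(C1 + a^2)


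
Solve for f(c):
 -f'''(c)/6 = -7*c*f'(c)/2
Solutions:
 f(c) = C1 + Integral(C2*airyai(21^(1/3)*c) + C3*airybi(21^(1/3)*c), c)


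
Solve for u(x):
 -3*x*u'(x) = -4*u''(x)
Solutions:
 u(x) = C1 + C2*erfi(sqrt(6)*x/4)


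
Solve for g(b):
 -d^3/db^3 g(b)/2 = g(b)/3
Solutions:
 g(b) = C3*exp(-2^(1/3)*3^(2/3)*b/3) + (C1*sin(2^(1/3)*3^(1/6)*b/2) + C2*cos(2^(1/3)*3^(1/6)*b/2))*exp(2^(1/3)*3^(2/3)*b/6)


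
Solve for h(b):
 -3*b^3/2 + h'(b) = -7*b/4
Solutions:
 h(b) = C1 + 3*b^4/8 - 7*b^2/8


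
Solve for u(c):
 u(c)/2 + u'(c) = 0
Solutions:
 u(c) = C1*exp(-c/2)


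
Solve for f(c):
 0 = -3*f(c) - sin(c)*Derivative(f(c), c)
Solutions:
 f(c) = C1*(cos(c) + 1)^(3/2)/(cos(c) - 1)^(3/2)


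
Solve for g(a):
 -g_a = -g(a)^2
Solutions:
 g(a) = -1/(C1 + a)


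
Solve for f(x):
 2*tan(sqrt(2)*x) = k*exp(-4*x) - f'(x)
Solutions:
 f(x) = C1 - k*exp(-4*x)/4 - sqrt(2)*log(tan(sqrt(2)*x)^2 + 1)/2


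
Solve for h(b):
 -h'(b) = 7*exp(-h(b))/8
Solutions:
 h(b) = log(C1 - 7*b/8)


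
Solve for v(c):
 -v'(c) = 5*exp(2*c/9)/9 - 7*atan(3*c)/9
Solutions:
 v(c) = C1 + 7*c*atan(3*c)/9 - 5*exp(2*c/9)/2 - 7*log(9*c^2 + 1)/54


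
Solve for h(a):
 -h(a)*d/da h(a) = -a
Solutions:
 h(a) = -sqrt(C1 + a^2)
 h(a) = sqrt(C1 + a^2)


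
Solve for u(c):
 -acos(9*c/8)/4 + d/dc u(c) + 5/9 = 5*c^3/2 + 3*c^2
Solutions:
 u(c) = C1 + 5*c^4/8 + c^3 + c*acos(9*c/8)/4 - 5*c/9 - sqrt(64 - 81*c^2)/36


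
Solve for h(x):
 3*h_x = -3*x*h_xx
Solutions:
 h(x) = C1 + C2*log(x)


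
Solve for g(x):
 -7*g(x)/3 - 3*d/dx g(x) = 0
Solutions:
 g(x) = C1*exp(-7*x/9)


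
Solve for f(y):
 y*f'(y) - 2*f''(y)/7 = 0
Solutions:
 f(y) = C1 + C2*erfi(sqrt(7)*y/2)


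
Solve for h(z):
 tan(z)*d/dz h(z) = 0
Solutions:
 h(z) = C1


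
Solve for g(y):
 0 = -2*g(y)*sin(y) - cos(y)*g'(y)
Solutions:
 g(y) = C1*cos(y)^2


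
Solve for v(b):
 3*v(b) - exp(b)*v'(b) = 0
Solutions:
 v(b) = C1*exp(-3*exp(-b))


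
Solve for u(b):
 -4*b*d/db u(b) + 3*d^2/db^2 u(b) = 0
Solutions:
 u(b) = C1 + C2*erfi(sqrt(6)*b/3)


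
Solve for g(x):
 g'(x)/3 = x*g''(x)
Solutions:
 g(x) = C1 + C2*x^(4/3)


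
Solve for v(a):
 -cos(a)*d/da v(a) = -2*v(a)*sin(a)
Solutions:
 v(a) = C1/cos(a)^2


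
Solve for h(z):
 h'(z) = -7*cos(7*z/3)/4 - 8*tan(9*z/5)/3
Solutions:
 h(z) = C1 + 40*log(cos(9*z/5))/27 - 3*sin(7*z/3)/4


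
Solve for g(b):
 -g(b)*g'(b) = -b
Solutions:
 g(b) = -sqrt(C1 + b^2)
 g(b) = sqrt(C1 + b^2)


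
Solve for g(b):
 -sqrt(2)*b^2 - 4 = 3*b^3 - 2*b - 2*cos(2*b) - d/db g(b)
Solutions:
 g(b) = C1 + 3*b^4/4 + sqrt(2)*b^3/3 - b^2 + 4*b - sin(2*b)


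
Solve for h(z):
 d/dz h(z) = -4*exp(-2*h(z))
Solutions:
 h(z) = log(-sqrt(C1 - 8*z))
 h(z) = log(C1 - 8*z)/2


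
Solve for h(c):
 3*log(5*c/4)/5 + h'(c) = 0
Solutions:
 h(c) = C1 - 3*c*log(c)/5 - 3*c*log(5)/5 + 3*c/5 + 6*c*log(2)/5


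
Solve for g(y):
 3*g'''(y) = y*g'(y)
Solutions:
 g(y) = C1 + Integral(C2*airyai(3^(2/3)*y/3) + C3*airybi(3^(2/3)*y/3), y)


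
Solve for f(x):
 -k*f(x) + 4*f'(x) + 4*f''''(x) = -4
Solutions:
 f(x) = C1*exp(x*Piecewise((-sqrt(-(-1)^(1/3))/2 + sqrt((-1)^(1/3) + 2/sqrt(-(-1)^(1/3)))/2, Eq(k, 0)), (-sqrt(-k/(6*(sqrt(k^3/1728 + 1/256) + 1/16)^(1/3)) + 2*(sqrt(k^3/1728 + 1/256) + 1/16)^(1/3))/2 + sqrt(k/(6*(sqrt(k^3/1728 + 1/256) + 1/16)^(1/3)) - 2*(sqrt(k^3/1728 + 1/256) + 1/16)^(1/3) + 2/sqrt(-k/(6*(sqrt(k^3/1728 + 1/256) + 1/16)^(1/3)) + 2*(sqrt(k^3/1728 + 1/256) + 1/16)^(1/3)))/2, True))) + C2*exp(x*Piecewise((sqrt(-(-1)^(1/3))/2 - sqrt(-2/sqrt(-(-1)^(1/3)) + (-1)^(1/3))/2, Eq(k, 0)), (sqrt(-k/(6*(sqrt(k^3/1728 + 1/256) + 1/16)^(1/3)) + 2*(sqrt(k^3/1728 + 1/256) + 1/16)^(1/3))/2 - sqrt(k/(6*(sqrt(k^3/1728 + 1/256) + 1/16)^(1/3)) - 2*(sqrt(k^3/1728 + 1/256) + 1/16)^(1/3) - 2/sqrt(-k/(6*(sqrt(k^3/1728 + 1/256) + 1/16)^(1/3)) + 2*(sqrt(k^3/1728 + 1/256) + 1/16)^(1/3)))/2, True))) + C3*exp(x*Piecewise((sqrt(-(-1)^(1/3))/2 + sqrt(-2/sqrt(-(-1)^(1/3)) + (-1)^(1/3))/2, Eq(k, 0)), (sqrt(-k/(6*(sqrt(k^3/1728 + 1/256) + 1/16)^(1/3)) + 2*(sqrt(k^3/1728 + 1/256) + 1/16)^(1/3))/2 + sqrt(k/(6*(sqrt(k^3/1728 + 1/256) + 1/16)^(1/3)) - 2*(sqrt(k^3/1728 + 1/256) + 1/16)^(1/3) - 2/sqrt(-k/(6*(sqrt(k^3/1728 + 1/256) + 1/16)^(1/3)) + 2*(sqrt(k^3/1728 + 1/256) + 1/16)^(1/3)))/2, True))) + C4*exp(x*Piecewise((-sqrt((-1)^(1/3) + 2/sqrt(-(-1)^(1/3)))/2 - sqrt(-(-1)^(1/3))/2, Eq(k, 0)), (-sqrt(-k/(6*(sqrt(k^3/1728 + 1/256) + 1/16)^(1/3)) + 2*(sqrt(k^3/1728 + 1/256) + 1/16)^(1/3))/2 - sqrt(k/(6*(sqrt(k^3/1728 + 1/256) + 1/16)^(1/3)) - 2*(sqrt(k^3/1728 + 1/256) + 1/16)^(1/3) + 2/sqrt(-k/(6*(sqrt(k^3/1728 + 1/256) + 1/16)^(1/3)) + 2*(sqrt(k^3/1728 + 1/256) + 1/16)^(1/3)))/2, True))) + 4/k


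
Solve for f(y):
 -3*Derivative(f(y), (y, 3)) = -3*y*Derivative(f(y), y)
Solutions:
 f(y) = C1 + Integral(C2*airyai(y) + C3*airybi(y), y)


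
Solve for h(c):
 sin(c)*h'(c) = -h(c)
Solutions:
 h(c) = C1*sqrt(cos(c) + 1)/sqrt(cos(c) - 1)


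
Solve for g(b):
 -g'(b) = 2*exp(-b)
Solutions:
 g(b) = C1 + 2*exp(-b)


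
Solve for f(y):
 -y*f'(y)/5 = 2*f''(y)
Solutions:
 f(y) = C1 + C2*erf(sqrt(5)*y/10)


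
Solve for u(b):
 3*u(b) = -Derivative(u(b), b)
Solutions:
 u(b) = C1*exp(-3*b)


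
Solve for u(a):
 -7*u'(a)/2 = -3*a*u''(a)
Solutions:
 u(a) = C1 + C2*a^(13/6)


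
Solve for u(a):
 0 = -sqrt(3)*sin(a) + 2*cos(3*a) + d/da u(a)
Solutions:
 u(a) = C1 - 2*sin(3*a)/3 - sqrt(3)*cos(a)


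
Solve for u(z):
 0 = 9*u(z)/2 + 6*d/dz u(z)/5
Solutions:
 u(z) = C1*exp(-15*z/4)


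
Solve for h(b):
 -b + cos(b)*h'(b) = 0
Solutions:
 h(b) = C1 + Integral(b/cos(b), b)


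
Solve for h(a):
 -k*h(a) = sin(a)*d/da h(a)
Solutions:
 h(a) = C1*exp(k*(-log(cos(a) - 1) + log(cos(a) + 1))/2)


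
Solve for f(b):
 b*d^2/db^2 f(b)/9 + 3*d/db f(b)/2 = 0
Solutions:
 f(b) = C1 + C2/b^(25/2)


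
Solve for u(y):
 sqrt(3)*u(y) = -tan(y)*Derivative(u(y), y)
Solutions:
 u(y) = C1/sin(y)^(sqrt(3))


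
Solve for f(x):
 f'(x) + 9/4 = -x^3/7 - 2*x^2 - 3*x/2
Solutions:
 f(x) = C1 - x^4/28 - 2*x^3/3 - 3*x^2/4 - 9*x/4


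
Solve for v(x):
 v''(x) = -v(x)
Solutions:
 v(x) = C1*sin(x) + C2*cos(x)


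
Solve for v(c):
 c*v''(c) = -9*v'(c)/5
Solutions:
 v(c) = C1 + C2/c^(4/5)


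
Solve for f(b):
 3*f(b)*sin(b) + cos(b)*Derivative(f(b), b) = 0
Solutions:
 f(b) = C1*cos(b)^3


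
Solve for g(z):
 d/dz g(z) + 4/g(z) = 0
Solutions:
 g(z) = -sqrt(C1 - 8*z)
 g(z) = sqrt(C1 - 8*z)


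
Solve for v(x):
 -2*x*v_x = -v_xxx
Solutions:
 v(x) = C1 + Integral(C2*airyai(2^(1/3)*x) + C3*airybi(2^(1/3)*x), x)


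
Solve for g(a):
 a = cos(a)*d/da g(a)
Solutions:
 g(a) = C1 + Integral(a/cos(a), a)


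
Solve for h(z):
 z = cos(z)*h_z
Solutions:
 h(z) = C1 + Integral(z/cos(z), z)


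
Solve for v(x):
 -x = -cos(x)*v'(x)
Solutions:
 v(x) = C1 + Integral(x/cos(x), x)


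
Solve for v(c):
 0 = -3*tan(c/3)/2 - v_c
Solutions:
 v(c) = C1 + 9*log(cos(c/3))/2


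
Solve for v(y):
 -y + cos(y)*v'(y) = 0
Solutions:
 v(y) = C1 + Integral(y/cos(y), y)


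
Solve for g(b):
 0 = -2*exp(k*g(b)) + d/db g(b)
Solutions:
 g(b) = Piecewise((log(-1/(C1*k + 2*b*k))/k, Ne(k, 0)), (nan, True))
 g(b) = Piecewise((C1 + 2*b, Eq(k, 0)), (nan, True))


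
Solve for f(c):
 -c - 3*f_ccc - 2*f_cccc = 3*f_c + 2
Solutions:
 f(c) = C1 + C2*exp(c*(-2 + (4*sqrt(3) + 7)^(-1/3) + (4*sqrt(3) + 7)^(1/3))/4)*sin(sqrt(3)*c*(-(4*sqrt(3) + 7)^(1/3) + (4*sqrt(3) + 7)^(-1/3))/4) + C3*exp(c*(-2 + (4*sqrt(3) + 7)^(-1/3) + (4*sqrt(3) + 7)^(1/3))/4)*cos(sqrt(3)*c*(-(4*sqrt(3) + 7)^(1/3) + (4*sqrt(3) + 7)^(-1/3))/4) + C4*exp(-c*((4*sqrt(3) + 7)^(-1/3) + 1 + (4*sqrt(3) + 7)^(1/3))/2) - c^2/6 - 2*c/3


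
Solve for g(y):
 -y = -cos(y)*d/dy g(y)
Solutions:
 g(y) = C1 + Integral(y/cos(y), y)


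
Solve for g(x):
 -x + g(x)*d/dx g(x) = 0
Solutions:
 g(x) = -sqrt(C1 + x^2)
 g(x) = sqrt(C1 + x^2)


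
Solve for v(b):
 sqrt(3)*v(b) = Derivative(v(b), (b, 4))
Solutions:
 v(b) = C1*exp(-3^(1/8)*b) + C2*exp(3^(1/8)*b) + C3*sin(3^(1/8)*b) + C4*cos(3^(1/8)*b)


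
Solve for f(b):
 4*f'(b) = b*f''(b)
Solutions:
 f(b) = C1 + C2*b^5


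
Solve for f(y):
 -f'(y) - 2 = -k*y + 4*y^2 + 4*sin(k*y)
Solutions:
 f(y) = C1 + k*y^2/2 - 4*y^3/3 - 2*y + 4*cos(k*y)/k


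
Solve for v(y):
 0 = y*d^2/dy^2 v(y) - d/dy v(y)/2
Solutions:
 v(y) = C1 + C2*y^(3/2)


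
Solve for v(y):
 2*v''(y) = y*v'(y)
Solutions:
 v(y) = C1 + C2*erfi(y/2)


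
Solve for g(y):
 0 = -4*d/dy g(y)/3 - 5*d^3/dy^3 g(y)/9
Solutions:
 g(y) = C1 + C2*sin(2*sqrt(15)*y/5) + C3*cos(2*sqrt(15)*y/5)


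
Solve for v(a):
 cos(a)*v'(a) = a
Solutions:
 v(a) = C1 + Integral(a/cos(a), a)


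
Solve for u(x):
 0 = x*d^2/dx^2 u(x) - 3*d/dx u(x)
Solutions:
 u(x) = C1 + C2*x^4


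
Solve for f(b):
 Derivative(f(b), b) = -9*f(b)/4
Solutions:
 f(b) = C1*exp(-9*b/4)


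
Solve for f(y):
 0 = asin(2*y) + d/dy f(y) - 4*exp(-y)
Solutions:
 f(y) = C1 - y*asin(2*y) - sqrt(1 - 4*y^2)/2 - 4*exp(-y)


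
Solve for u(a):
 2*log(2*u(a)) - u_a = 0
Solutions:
 -Integral(1/(log(_y) + log(2)), (_y, u(a)))/2 = C1 - a


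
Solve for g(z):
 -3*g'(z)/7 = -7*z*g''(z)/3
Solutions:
 g(z) = C1 + C2*z^(58/49)


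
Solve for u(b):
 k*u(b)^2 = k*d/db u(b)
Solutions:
 u(b) = -1/(C1 + b)


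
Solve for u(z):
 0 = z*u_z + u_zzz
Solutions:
 u(z) = C1 + Integral(C2*airyai(-z) + C3*airybi(-z), z)


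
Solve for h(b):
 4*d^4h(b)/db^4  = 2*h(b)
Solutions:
 h(b) = C1*exp(-2^(3/4)*b/2) + C2*exp(2^(3/4)*b/2) + C3*sin(2^(3/4)*b/2) + C4*cos(2^(3/4)*b/2)


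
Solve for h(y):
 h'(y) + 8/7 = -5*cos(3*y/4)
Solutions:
 h(y) = C1 - 8*y/7 - 20*sin(3*y/4)/3


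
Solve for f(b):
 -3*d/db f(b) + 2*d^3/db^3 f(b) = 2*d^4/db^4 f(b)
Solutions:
 f(b) = C1 + C2*exp(b*(2*2^(2/3)/(9*sqrt(73) + 77)^(1/3) + 4 + 2^(1/3)*(9*sqrt(73) + 77)^(1/3))/12)*sin(2^(1/3)*sqrt(3)*b*(-(9*sqrt(73) + 77)^(1/3) + 2*2^(1/3)/(9*sqrt(73) + 77)^(1/3))/12) + C3*exp(b*(2*2^(2/3)/(9*sqrt(73) + 77)^(1/3) + 4 + 2^(1/3)*(9*sqrt(73) + 77)^(1/3))/12)*cos(2^(1/3)*sqrt(3)*b*(-(9*sqrt(73) + 77)^(1/3) + 2*2^(1/3)/(9*sqrt(73) + 77)^(1/3))/12) + C4*exp(b*(-2^(1/3)*(9*sqrt(73) + 77)^(1/3) - 2*2^(2/3)/(9*sqrt(73) + 77)^(1/3) + 2)/6)


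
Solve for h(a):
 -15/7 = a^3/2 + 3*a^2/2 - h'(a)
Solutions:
 h(a) = C1 + a^4/8 + a^3/2 + 15*a/7


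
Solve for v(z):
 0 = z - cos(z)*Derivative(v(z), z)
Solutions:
 v(z) = C1 + Integral(z/cos(z), z)


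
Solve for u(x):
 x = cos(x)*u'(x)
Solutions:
 u(x) = C1 + Integral(x/cos(x), x)


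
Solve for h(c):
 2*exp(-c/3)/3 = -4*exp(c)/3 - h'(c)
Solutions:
 h(c) = C1 - 4*exp(c)/3 + 2*exp(-c/3)


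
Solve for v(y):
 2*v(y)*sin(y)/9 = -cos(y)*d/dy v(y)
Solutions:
 v(y) = C1*cos(y)^(2/9)


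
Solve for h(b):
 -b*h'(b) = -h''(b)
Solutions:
 h(b) = C1 + C2*erfi(sqrt(2)*b/2)


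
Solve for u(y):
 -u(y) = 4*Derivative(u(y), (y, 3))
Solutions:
 u(y) = C3*exp(-2^(1/3)*y/2) + (C1*sin(2^(1/3)*sqrt(3)*y/4) + C2*cos(2^(1/3)*sqrt(3)*y/4))*exp(2^(1/3)*y/4)


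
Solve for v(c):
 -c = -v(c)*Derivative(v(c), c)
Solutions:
 v(c) = -sqrt(C1 + c^2)
 v(c) = sqrt(C1 + c^2)


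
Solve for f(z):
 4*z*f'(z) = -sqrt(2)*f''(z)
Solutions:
 f(z) = C1 + C2*erf(2^(1/4)*z)


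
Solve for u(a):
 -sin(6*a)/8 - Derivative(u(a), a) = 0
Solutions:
 u(a) = C1 + cos(6*a)/48


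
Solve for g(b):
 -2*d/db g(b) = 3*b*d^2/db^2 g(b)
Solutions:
 g(b) = C1 + C2*b^(1/3)


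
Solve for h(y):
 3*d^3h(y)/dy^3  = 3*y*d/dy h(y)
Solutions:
 h(y) = C1 + Integral(C2*airyai(y) + C3*airybi(y), y)


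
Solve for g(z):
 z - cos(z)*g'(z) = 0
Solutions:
 g(z) = C1 + Integral(z/cos(z), z)


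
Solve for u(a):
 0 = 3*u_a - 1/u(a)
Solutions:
 u(a) = -sqrt(C1 + 6*a)/3
 u(a) = sqrt(C1 + 6*a)/3


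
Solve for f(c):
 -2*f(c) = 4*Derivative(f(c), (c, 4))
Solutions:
 f(c) = (C1*sin(2^(1/4)*c/2) + C2*cos(2^(1/4)*c/2))*exp(-2^(1/4)*c/2) + (C3*sin(2^(1/4)*c/2) + C4*cos(2^(1/4)*c/2))*exp(2^(1/4)*c/2)


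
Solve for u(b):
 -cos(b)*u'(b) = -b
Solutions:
 u(b) = C1 + Integral(b/cos(b), b)


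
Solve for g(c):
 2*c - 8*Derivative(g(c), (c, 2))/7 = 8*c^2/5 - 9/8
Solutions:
 g(c) = C1 + C2*c - 7*c^4/60 + 7*c^3/24 + 63*c^2/128


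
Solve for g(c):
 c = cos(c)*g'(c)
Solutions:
 g(c) = C1 + Integral(c/cos(c), c)


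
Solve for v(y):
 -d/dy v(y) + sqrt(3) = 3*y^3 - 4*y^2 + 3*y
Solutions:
 v(y) = C1 - 3*y^4/4 + 4*y^3/3 - 3*y^2/2 + sqrt(3)*y


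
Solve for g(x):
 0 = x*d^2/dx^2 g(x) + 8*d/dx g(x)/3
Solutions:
 g(x) = C1 + C2/x^(5/3)


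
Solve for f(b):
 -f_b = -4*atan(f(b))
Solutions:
 Integral(1/atan(_y), (_y, f(b))) = C1 + 4*b


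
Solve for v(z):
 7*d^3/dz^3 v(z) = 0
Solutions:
 v(z) = C1 + C2*z + C3*z^2


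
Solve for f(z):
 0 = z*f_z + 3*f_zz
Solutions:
 f(z) = C1 + C2*erf(sqrt(6)*z/6)


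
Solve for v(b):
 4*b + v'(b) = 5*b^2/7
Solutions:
 v(b) = C1 + 5*b^3/21 - 2*b^2


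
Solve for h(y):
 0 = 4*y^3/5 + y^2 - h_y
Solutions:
 h(y) = C1 + y^4/5 + y^3/3


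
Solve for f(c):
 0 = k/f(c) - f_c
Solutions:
 f(c) = -sqrt(C1 + 2*c*k)
 f(c) = sqrt(C1 + 2*c*k)


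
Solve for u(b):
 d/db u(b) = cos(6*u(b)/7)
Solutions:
 -b - 7*log(sin(6*u(b)/7) - 1)/12 + 7*log(sin(6*u(b)/7) + 1)/12 = C1


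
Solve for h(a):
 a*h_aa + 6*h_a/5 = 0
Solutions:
 h(a) = C1 + C2/a^(1/5)


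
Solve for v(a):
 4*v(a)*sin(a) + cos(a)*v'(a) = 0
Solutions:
 v(a) = C1*cos(a)^4


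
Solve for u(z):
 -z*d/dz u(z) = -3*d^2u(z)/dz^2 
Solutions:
 u(z) = C1 + C2*erfi(sqrt(6)*z/6)


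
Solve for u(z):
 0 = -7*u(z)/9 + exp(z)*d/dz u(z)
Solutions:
 u(z) = C1*exp(-7*exp(-z)/9)


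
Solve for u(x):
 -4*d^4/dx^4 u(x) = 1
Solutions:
 u(x) = C1 + C2*x + C3*x^2 + C4*x^3 - x^4/96


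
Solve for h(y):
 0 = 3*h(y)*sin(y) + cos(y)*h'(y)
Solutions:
 h(y) = C1*cos(y)^3


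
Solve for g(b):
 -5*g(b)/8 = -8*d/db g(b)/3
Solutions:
 g(b) = C1*exp(15*b/64)


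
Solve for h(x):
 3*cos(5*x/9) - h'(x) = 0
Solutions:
 h(x) = C1 + 27*sin(5*x/9)/5


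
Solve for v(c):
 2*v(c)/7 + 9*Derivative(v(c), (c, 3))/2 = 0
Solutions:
 v(c) = C3*exp(c*(-147^(1/3)*2^(2/3) + 3*14^(2/3)*3^(1/3))/84)*sin(14^(2/3)*3^(5/6)*c/42) + C4*exp(c*(-147^(1/3)*2^(2/3) + 3*14^(2/3)*3^(1/3))/84)*cos(14^(2/3)*3^(5/6)*c/42) + C5*exp(-c*(147^(1/3)*2^(2/3) + 3*14^(2/3)*3^(1/3))/84) + (C1*sin(14^(2/3)*3^(5/6)*c/42) + C2*cos(14^(2/3)*3^(5/6)*c/42))*exp(147^(1/3)*2^(2/3)*c/42)


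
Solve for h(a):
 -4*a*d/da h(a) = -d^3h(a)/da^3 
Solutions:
 h(a) = C1 + Integral(C2*airyai(2^(2/3)*a) + C3*airybi(2^(2/3)*a), a)


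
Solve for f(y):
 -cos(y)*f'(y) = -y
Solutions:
 f(y) = C1 + Integral(y/cos(y), y)


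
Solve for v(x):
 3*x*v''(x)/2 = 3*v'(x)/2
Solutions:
 v(x) = C1 + C2*x^2


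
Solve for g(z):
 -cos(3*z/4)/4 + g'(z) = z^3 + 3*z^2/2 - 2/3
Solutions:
 g(z) = C1 + z^4/4 + z^3/2 - 2*z/3 + sin(3*z/4)/3


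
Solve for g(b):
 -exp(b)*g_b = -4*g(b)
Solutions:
 g(b) = C1*exp(-4*exp(-b))


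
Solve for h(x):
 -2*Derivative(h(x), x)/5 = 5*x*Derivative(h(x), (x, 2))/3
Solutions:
 h(x) = C1 + C2*x^(19/25)


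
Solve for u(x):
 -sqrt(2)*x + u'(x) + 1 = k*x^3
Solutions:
 u(x) = C1 + k*x^4/4 + sqrt(2)*x^2/2 - x


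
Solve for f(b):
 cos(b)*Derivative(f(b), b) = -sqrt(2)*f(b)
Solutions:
 f(b) = C1*(sin(b) - 1)^(sqrt(2)/2)/(sin(b) + 1)^(sqrt(2)/2)


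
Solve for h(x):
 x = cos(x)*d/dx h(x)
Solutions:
 h(x) = C1 + Integral(x/cos(x), x)


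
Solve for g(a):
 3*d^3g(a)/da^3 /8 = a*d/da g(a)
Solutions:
 g(a) = C1 + Integral(C2*airyai(2*3^(2/3)*a/3) + C3*airybi(2*3^(2/3)*a/3), a)


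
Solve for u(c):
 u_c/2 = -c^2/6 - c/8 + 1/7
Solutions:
 u(c) = C1 - c^3/9 - c^2/8 + 2*c/7


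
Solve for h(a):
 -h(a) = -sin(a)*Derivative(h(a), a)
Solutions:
 h(a) = C1*sqrt(cos(a) - 1)/sqrt(cos(a) + 1)


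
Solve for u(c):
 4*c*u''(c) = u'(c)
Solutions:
 u(c) = C1 + C2*c^(5/4)


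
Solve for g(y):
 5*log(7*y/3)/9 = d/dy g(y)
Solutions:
 g(y) = C1 + 5*y*log(y)/9 - 5*y*log(3)/9 - 5*y/9 + 5*y*log(7)/9


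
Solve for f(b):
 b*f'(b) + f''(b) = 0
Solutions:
 f(b) = C1 + C2*erf(sqrt(2)*b/2)


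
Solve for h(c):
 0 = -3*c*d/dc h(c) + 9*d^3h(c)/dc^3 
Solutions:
 h(c) = C1 + Integral(C2*airyai(3^(2/3)*c/3) + C3*airybi(3^(2/3)*c/3), c)


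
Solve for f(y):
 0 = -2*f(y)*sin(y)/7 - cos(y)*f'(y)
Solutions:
 f(y) = C1*cos(y)^(2/7)


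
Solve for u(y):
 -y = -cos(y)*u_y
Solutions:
 u(y) = C1 + Integral(y/cos(y), y)


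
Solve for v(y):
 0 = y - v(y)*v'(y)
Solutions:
 v(y) = -sqrt(C1 + y^2)
 v(y) = sqrt(C1 + y^2)


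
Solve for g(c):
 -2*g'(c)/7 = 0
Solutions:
 g(c) = C1


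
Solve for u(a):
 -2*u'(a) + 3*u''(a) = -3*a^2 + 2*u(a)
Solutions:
 u(a) = C1*exp(a*(1 - sqrt(7))/3) + C2*exp(a*(1 + sqrt(7))/3) + 3*a^2/2 - 3*a + 15/2


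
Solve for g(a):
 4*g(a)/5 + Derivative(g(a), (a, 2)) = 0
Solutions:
 g(a) = C1*sin(2*sqrt(5)*a/5) + C2*cos(2*sqrt(5)*a/5)


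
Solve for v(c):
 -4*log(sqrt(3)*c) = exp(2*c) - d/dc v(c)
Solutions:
 v(c) = C1 + 4*c*log(c) + 2*c*(-2 + log(3)) + exp(2*c)/2


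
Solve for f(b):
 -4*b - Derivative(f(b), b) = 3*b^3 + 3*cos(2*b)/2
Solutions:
 f(b) = C1 - 3*b^4/4 - 2*b^2 - 3*sin(2*b)/4


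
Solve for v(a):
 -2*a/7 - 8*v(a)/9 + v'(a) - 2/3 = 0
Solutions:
 v(a) = C1*exp(8*a/9) - 9*a/28 - 249/224


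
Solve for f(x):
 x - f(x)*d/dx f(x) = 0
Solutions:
 f(x) = -sqrt(C1 + x^2)
 f(x) = sqrt(C1 + x^2)


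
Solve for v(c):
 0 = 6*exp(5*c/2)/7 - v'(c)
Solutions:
 v(c) = C1 + 12*exp(5*c/2)/35


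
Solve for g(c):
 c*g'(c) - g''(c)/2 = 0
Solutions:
 g(c) = C1 + C2*erfi(c)


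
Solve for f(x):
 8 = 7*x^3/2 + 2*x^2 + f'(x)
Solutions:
 f(x) = C1 - 7*x^4/8 - 2*x^3/3 + 8*x


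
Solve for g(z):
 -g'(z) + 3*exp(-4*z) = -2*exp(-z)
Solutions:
 g(z) = C1 - 2*exp(-z) - 3*exp(-4*z)/4


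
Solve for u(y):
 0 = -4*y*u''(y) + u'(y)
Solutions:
 u(y) = C1 + C2*y^(5/4)


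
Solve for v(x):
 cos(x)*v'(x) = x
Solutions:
 v(x) = C1 + Integral(x/cos(x), x)


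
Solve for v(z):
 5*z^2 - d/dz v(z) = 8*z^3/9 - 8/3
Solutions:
 v(z) = C1 - 2*z^4/9 + 5*z^3/3 + 8*z/3


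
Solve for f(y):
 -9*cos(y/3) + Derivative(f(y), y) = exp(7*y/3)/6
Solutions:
 f(y) = C1 + exp(7*y/3)/14 + 27*sin(y/3)


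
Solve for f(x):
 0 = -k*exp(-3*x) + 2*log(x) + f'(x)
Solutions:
 f(x) = C1 - k*exp(-3*x)/3 - 2*x*log(x) + 2*x


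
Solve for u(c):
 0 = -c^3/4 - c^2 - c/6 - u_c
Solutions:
 u(c) = C1 - c^4/16 - c^3/3 - c^2/12


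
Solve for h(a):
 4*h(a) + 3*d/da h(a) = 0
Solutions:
 h(a) = C1*exp(-4*a/3)


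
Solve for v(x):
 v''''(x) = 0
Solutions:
 v(x) = C1 + C2*x + C3*x^2 + C4*x^3


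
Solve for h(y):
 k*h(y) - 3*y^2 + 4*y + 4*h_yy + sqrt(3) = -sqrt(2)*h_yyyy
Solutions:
 h(y) = C1*exp(-2^(1/4)*y*sqrt(-sqrt(-sqrt(2)*k + 4)/2 - 1)) + C2*exp(2^(1/4)*y*sqrt(-sqrt(-sqrt(2)*k + 4)/2 - 1)) + C3*exp(-2^(1/4)*y*sqrt(sqrt(-sqrt(2)*k + 4)/2 - 1)) + C4*exp(2^(1/4)*y*sqrt(sqrt(-sqrt(2)*k + 4)/2 - 1)) + 3*y^2/k - 4*y/k - sqrt(3)/k - 24/k^2


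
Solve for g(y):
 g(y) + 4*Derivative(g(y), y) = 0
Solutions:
 g(y) = C1*exp(-y/4)


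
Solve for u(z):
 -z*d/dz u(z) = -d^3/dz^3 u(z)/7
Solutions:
 u(z) = C1 + Integral(C2*airyai(7^(1/3)*z) + C3*airybi(7^(1/3)*z), z)


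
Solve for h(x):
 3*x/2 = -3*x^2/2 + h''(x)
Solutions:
 h(x) = C1 + C2*x + x^4/8 + x^3/4


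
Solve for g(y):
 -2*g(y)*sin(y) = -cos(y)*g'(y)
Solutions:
 g(y) = C1/cos(y)^2


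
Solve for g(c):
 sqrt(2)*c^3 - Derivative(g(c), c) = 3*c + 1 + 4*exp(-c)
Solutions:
 g(c) = C1 + sqrt(2)*c^4/4 - 3*c^2/2 - c + 4*exp(-c)


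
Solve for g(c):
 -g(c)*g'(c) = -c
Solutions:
 g(c) = -sqrt(C1 + c^2)
 g(c) = sqrt(C1 + c^2)


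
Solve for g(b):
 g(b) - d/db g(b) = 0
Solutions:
 g(b) = C1*exp(b)


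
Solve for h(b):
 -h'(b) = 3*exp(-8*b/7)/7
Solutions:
 h(b) = C1 + 3*exp(-8*b/7)/8


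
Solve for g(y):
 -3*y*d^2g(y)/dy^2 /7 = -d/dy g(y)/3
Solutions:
 g(y) = C1 + C2*y^(16/9)


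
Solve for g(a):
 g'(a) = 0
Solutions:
 g(a) = C1


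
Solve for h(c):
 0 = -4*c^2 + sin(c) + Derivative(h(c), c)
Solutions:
 h(c) = C1 + 4*c^3/3 + cos(c)


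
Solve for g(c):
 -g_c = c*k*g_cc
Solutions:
 g(c) = C1 + c^(((re(k) - 1)*re(k) + im(k)^2)/(re(k)^2 + im(k)^2))*(C2*sin(log(c)*Abs(im(k))/(re(k)^2 + im(k)^2)) + C3*cos(log(c)*im(k)/(re(k)^2 + im(k)^2)))


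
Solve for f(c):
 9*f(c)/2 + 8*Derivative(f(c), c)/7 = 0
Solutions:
 f(c) = C1*exp(-63*c/16)


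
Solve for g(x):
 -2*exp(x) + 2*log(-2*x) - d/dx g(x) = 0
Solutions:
 g(x) = C1 + 2*x*log(-x) + 2*x*(-1 + log(2)) - 2*exp(x)


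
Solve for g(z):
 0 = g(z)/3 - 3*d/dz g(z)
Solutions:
 g(z) = C1*exp(z/9)


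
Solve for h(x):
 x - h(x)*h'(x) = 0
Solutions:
 h(x) = -sqrt(C1 + x^2)
 h(x) = sqrt(C1 + x^2)


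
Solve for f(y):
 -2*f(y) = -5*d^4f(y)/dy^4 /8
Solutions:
 f(y) = C1*exp(-2*5^(3/4)*y/5) + C2*exp(2*5^(3/4)*y/5) + C3*sin(2*5^(3/4)*y/5) + C4*cos(2*5^(3/4)*y/5)


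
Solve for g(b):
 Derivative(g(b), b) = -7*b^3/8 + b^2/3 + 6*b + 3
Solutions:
 g(b) = C1 - 7*b^4/32 + b^3/9 + 3*b^2 + 3*b


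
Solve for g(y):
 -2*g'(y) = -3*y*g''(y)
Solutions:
 g(y) = C1 + C2*y^(5/3)


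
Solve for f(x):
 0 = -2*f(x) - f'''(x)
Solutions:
 f(x) = C3*exp(-2^(1/3)*x) + (C1*sin(2^(1/3)*sqrt(3)*x/2) + C2*cos(2^(1/3)*sqrt(3)*x/2))*exp(2^(1/3)*x/2)


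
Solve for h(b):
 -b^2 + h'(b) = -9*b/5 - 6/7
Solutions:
 h(b) = C1 + b^3/3 - 9*b^2/10 - 6*b/7


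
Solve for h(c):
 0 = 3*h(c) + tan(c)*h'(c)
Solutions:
 h(c) = C1/sin(c)^3


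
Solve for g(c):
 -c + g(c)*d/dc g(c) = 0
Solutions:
 g(c) = -sqrt(C1 + c^2)
 g(c) = sqrt(C1 + c^2)


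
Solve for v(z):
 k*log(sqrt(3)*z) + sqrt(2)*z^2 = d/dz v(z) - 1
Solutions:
 v(z) = C1 + k*z*log(z) - k*z + k*z*log(3)/2 + sqrt(2)*z^3/3 + z


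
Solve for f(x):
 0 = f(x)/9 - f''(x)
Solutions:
 f(x) = C1*exp(-x/3) + C2*exp(x/3)


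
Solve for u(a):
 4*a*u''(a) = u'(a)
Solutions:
 u(a) = C1 + C2*a^(5/4)


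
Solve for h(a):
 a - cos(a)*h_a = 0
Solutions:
 h(a) = C1 + Integral(a/cos(a), a)


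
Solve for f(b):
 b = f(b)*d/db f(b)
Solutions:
 f(b) = -sqrt(C1 + b^2)
 f(b) = sqrt(C1 + b^2)


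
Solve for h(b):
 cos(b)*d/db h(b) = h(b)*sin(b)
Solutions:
 h(b) = C1/cos(b)


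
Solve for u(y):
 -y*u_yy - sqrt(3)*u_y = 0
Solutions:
 u(y) = C1 + C2*y^(1 - sqrt(3))


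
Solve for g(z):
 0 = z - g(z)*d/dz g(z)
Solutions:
 g(z) = -sqrt(C1 + z^2)
 g(z) = sqrt(C1 + z^2)


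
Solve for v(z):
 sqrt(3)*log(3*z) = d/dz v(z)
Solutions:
 v(z) = C1 + sqrt(3)*z*log(z) - sqrt(3)*z + sqrt(3)*z*log(3)


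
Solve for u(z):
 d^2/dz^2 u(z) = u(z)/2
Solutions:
 u(z) = C1*exp(-sqrt(2)*z/2) + C2*exp(sqrt(2)*z/2)


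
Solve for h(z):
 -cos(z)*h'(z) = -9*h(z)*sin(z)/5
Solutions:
 h(z) = C1/cos(z)^(9/5)


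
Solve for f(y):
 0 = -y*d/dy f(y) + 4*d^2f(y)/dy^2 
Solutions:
 f(y) = C1 + C2*erfi(sqrt(2)*y/4)


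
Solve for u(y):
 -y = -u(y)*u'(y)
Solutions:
 u(y) = -sqrt(C1 + y^2)
 u(y) = sqrt(C1 + y^2)


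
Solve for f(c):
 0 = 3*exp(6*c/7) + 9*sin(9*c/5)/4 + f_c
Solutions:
 f(c) = C1 - 7*exp(6*c/7)/2 + 5*cos(9*c/5)/4


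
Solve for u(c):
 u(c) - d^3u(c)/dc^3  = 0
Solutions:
 u(c) = C3*exp(c) + (C1*sin(sqrt(3)*c/2) + C2*cos(sqrt(3)*c/2))*exp(-c/2)


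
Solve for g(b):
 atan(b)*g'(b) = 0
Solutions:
 g(b) = C1


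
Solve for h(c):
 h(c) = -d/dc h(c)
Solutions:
 h(c) = C1*exp(-c)


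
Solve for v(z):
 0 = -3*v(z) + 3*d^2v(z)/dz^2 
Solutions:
 v(z) = C1*exp(-z) + C2*exp(z)


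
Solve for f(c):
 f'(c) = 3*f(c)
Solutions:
 f(c) = C1*exp(3*c)


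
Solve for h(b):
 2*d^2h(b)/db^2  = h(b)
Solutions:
 h(b) = C1*exp(-sqrt(2)*b/2) + C2*exp(sqrt(2)*b/2)


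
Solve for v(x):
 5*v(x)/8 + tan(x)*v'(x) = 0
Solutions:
 v(x) = C1/sin(x)^(5/8)


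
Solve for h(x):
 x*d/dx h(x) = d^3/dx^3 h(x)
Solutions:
 h(x) = C1 + Integral(C2*airyai(x) + C3*airybi(x), x)


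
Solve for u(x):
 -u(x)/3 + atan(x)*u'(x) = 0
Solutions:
 u(x) = C1*exp(Integral(1/atan(x), x)/3)


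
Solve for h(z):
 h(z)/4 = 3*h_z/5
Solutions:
 h(z) = C1*exp(5*z/12)


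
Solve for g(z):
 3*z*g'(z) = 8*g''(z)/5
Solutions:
 g(z) = C1 + C2*erfi(sqrt(15)*z/4)


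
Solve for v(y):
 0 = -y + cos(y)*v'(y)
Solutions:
 v(y) = C1 + Integral(y/cos(y), y)


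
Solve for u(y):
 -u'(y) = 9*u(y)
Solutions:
 u(y) = C1*exp(-9*y)


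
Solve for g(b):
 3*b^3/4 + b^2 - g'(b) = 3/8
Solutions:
 g(b) = C1 + 3*b^4/16 + b^3/3 - 3*b/8


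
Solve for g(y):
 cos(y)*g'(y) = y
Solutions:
 g(y) = C1 + Integral(y/cos(y), y)


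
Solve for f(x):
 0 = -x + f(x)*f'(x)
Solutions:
 f(x) = -sqrt(C1 + x^2)
 f(x) = sqrt(C1 + x^2)


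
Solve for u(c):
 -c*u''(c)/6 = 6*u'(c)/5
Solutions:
 u(c) = C1 + C2/c^(31/5)


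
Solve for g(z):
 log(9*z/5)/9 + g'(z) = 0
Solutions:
 g(z) = C1 - z*log(z)/9 - 2*z*log(3)/9 + z/9 + z*log(5)/9


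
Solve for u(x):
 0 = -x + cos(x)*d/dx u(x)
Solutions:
 u(x) = C1 + Integral(x/cos(x), x)


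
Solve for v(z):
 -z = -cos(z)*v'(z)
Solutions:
 v(z) = C1 + Integral(z/cos(z), z)


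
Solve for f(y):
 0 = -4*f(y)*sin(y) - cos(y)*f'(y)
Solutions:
 f(y) = C1*cos(y)^4


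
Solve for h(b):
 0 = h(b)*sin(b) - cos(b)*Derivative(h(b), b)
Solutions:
 h(b) = C1/cos(b)


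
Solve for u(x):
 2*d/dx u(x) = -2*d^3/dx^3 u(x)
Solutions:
 u(x) = C1 + C2*sin(x) + C3*cos(x)


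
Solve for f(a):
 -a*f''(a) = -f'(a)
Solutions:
 f(a) = C1 + C2*a^2


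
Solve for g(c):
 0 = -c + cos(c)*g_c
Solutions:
 g(c) = C1 + Integral(c/cos(c), c)
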